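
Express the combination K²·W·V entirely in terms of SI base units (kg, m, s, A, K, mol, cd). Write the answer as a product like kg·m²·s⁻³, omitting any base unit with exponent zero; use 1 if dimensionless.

kg²·m⁴·s⁻⁶·A⁻¹·K²

W = J/s (power = energy per time),
    = kg·m²·s⁻³.
V = W/A (potential = power per current),
    = kg·m²·s⁻³·A⁻¹.
Combining: K²·W·V = K² · (kg·m²·s⁻³) · (kg·m²·s⁻³·A⁻¹) = kg²·m⁴·s⁻⁶·A⁻¹·K².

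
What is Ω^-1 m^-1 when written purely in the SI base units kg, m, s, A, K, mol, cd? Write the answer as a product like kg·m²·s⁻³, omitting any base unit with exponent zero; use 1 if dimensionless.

kg⁻¹·m⁻³·s³·A²

Ω = V/A (resistance = voltage per current),
    = kg·m²·s⁻³·A⁻².
So Ω⁻¹ = kg⁻¹·m⁻²·s³·A².
Combining: Ω⁻¹·m⁻¹ = (kg⁻¹·m⁻²·s³·A²) · m⁻¹ = kg⁻¹·m⁻³·s³·A².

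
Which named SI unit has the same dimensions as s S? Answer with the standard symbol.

S = 1/Ω (conductance is reciprocal resistance),
    = kg⁻¹·m⁻²·s³·A².
Combining: s·S = s · (kg⁻¹·m⁻²·s³·A²) = kg⁻¹·m⁻²·s⁴·A².
kg⁻¹·m⁻²·s⁴·A² is the base-SI form of the farad.

F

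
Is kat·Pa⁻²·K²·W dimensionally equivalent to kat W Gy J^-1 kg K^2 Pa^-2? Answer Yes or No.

Left side:
  kat = s⁻¹·mol.
  Pa = kg·m⁻¹·s⁻².
  So Pa⁻² = kg⁻²·m²·s⁴.
  W = kg·m²·s⁻³.
  Combining: kat·Pa⁻²·K²·W = (s⁻¹·mol) · (kg⁻²·m²·s⁴) · K² · (kg·m²·s⁻³) = kg⁻¹·m⁴·K²·mol.
Right side:
  kat = mol/s = s⁻¹·mol (catalytic activity).
  W = J/s (power = energy per time),
      = kg·m²·s⁻³.
  Gy = J/kg (absorbed dose = energy per mass),
      = m²·s⁻².
  J = N·m (work = force × distance),
      = kg·m²·s⁻².
  So J⁻¹ = kg⁻¹·m⁻²·s².
  Pa = N/m² (pressure = force per area),
      = kg·m⁻¹·s⁻².
  So Pa⁻² = kg⁻²·m²·s⁴.
  Combining: kat·W·Gy·J⁻¹·kg·K²·Pa⁻² = (s⁻¹·mol) · (kg·m²·s⁻³) · (m²·s⁻²) · (kg⁻¹·m⁻²·s²) · kg · K² · (kg⁻²·m²·s⁴) = kg⁻¹·m⁴·K²·mol.
Both reduce to kg⁻¹·m⁴·K²·mol.

Yes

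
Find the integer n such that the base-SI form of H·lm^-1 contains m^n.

H = Wb/A (inductance = flux per current),
    = kg·m²·s⁻²·A⁻².
lm = cd·sr = cd (luminous flux; sr is dimensionless).
So lm⁻¹ = cd⁻¹.
Combining: H·lm⁻¹ = (kg·m²·s⁻²·A⁻²) · cd⁻¹ = kg·m²·s⁻²·A⁻²·cd⁻¹.
The exponent of m is 2.

2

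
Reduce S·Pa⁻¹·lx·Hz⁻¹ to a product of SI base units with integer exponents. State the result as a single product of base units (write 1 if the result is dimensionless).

S = 1/Ω (conductance is reciprocal resistance),
    = kg⁻¹·m⁻²·s³·A².
Pa = N/m² (pressure = force per area),
    = kg·m⁻¹·s⁻².
So Pa⁻¹ = kg⁻¹·m·s².
lx = lm/m² (illuminance = luminous flux per area),
    = m⁻²·cd.
Hz = 1/s = s⁻¹ (frequency is cycles per second).
So Hz⁻¹ = s.
Combining: S·Pa⁻¹·lx·Hz⁻¹ = (kg⁻¹·m⁻²·s³·A²) · (kg⁻¹·m·s²) · (m⁻²·cd) · s = kg⁻²·m⁻³·s⁶·A²·cd.

kg⁻²·m⁻³·s⁶·A²·cd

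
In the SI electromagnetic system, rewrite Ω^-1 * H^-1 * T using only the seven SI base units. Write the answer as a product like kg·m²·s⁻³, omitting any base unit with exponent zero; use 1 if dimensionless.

kg⁻¹·m⁻⁴·s³·A³

Ω = kg·m²·s⁻³·A⁻².
So Ω⁻¹ = kg⁻¹·m⁻²·s³·A².
H = kg·m²·s⁻²·A⁻².
So H⁻¹ = kg⁻¹·m⁻²·s²·A².
T = kg·s⁻²·A⁻¹.
Combining: Ω⁻¹·H⁻¹·T = (kg⁻¹·m⁻²·s³·A²) · (kg⁻¹·m⁻²·s²·A²) · (kg·s⁻²·A⁻¹) = kg⁻¹·m⁻⁴·s³·A³.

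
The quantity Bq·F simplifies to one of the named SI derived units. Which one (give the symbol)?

S

Bq = 1/s = s⁻¹ (activity is decays per second).
F = C/V (capacitance = charge per voltage),
    = A·s/(kg·m²·s⁻³·A⁻¹) (substituting C and V),
    = kg⁻¹·m⁻²·s⁴·A².
Combining: Bq·F = s⁻¹ · (kg⁻¹·m⁻²·s⁴·A²) = kg⁻¹·m⁻²·s³·A².
kg⁻¹·m⁻²·s³·A² is the base-SI form of the siemens.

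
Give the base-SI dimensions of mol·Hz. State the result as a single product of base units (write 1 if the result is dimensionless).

Hz = 1/s = s⁻¹ (frequency is cycles per second).
Combining: mol·Hz = mol · s⁻¹ = s⁻¹·mol.

s⁻¹·mol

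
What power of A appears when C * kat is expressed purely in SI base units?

C = A·s = s·A (charge = current × time).
kat = mol/s = s⁻¹·mol (catalytic activity).
Combining: C·kat = (s·A) · (s⁻¹·mol) = A·mol.
The exponent of A is 1.

1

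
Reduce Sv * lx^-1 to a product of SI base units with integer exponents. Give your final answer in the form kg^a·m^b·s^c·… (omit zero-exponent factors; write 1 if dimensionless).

Sv = J/kg (equivalent dose = energy per mass),
    = m²·s⁻².
lx = lm/m² (illuminance = luminous flux per area),
    = m⁻²·cd.
So lx⁻¹ = m²·cd⁻¹.
Combining: Sv·lx⁻¹ = (m²·s⁻²) · (m²·cd⁻¹) = m⁴·s⁻²·cd⁻¹.

m⁴·s⁻²·cd⁻¹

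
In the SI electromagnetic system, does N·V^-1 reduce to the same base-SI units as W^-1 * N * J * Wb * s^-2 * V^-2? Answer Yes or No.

Left side:
  N = kg·m/s² = kg·m·s⁻² (force = mass × acceleration).
  V = W/A (potential = power per current),
      = kg·m²·s⁻³·A⁻¹.
  So V⁻¹ = kg⁻¹·m⁻²·s³·A.
  Combining: N·V⁻¹ = (kg·m·s⁻²) · (kg⁻¹·m⁻²·s³·A) = m⁻¹·s·A.
Right side:
  W = J/s (power = energy per time),
      = kg·m²·s⁻³.
  So W⁻¹ = kg⁻¹·m⁻²·s³.
  N = kg·m/s² = kg·m·s⁻² (force = mass × acceleration).
  J = N·m (work = force × distance),
      = kg·m²·s⁻².
  Wb = V·s (flux: a volt is a weber per second),
      = kg·m²·s⁻²·A⁻¹.
  V = W/A (potential = power per current),
      = kg·m²·s⁻³·A⁻¹.
  So V⁻² = kg⁻²·m⁻⁴·s⁶·A².
  Combining: W⁻¹·N·J·Wb·s⁻²·V⁻² = (kg⁻¹·m⁻²·s³) · (kg·m·s⁻²) · (kg·m²·s⁻²) · (kg·m²·s⁻²·A⁻¹) · s⁻² · (kg⁻²·m⁻⁴·s⁶·A²) = m⁻¹·s·A.
Both reduce to m⁻¹·s·A.

Yes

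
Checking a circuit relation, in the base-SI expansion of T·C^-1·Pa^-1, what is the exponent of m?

T = Wb/m² (flux density = flux per area),
    = kg·s⁻²·A⁻¹.
C = A·s = s·A (charge = current × time).
So C⁻¹ = s⁻¹·A⁻¹.
Pa = N/m² (pressure = force per area),
    = kg·m⁻¹·s⁻².
So Pa⁻¹ = kg⁻¹·m·s².
Combining: T·C⁻¹·Pa⁻¹ = (kg·s⁻²·A⁻¹) · (s⁻¹·A⁻¹) · (kg⁻¹·m·s²) = m·s⁻¹·A⁻².
The exponent of m is 1.

1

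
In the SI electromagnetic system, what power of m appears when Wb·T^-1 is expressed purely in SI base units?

Wb = kg·m²·s⁻²·A⁻¹.
T = kg·s⁻²·A⁻¹.
So T⁻¹ = kg⁻¹·s²·A.
Combining: Wb·T⁻¹ = (kg·m²·s⁻²·A⁻¹) · (kg⁻¹·s²·A) = m².
The exponent of m is 2.

2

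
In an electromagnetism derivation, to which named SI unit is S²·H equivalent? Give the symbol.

S = 1/Ω (conductance is reciprocal resistance),
    = kg⁻¹·m⁻²·s³·A².
So S² = kg⁻²·m⁻⁴·s⁶·A⁴.
H = Wb/A (inductance = flux per current),
    = kg·m²·s⁻²·A⁻².
Combining: S²·H = (kg⁻²·m⁻⁴·s⁶·A⁴) · (kg·m²·s⁻²·A⁻²) = kg⁻¹·m⁻²·s⁴·A².
kg⁻¹·m⁻²·s⁴·A² is the base-SI form of the farad.

F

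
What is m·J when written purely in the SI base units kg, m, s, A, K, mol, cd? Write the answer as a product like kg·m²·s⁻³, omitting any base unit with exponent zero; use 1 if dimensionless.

kg·m³·s⁻²

J = kg·m²·s⁻².
Combining: m·J = m · (kg·m²·s⁻²) = kg·m³·s⁻².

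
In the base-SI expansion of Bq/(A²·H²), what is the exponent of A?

2

H = Wb/A (inductance = flux per current),
    = kg·m²·s⁻²·A⁻².
So H⁻² = kg⁻²·m⁻⁴·s⁴·A⁴.
Bq = 1/s = s⁻¹ (activity is decays per second).
Combining: A⁻²·H⁻²·Bq = A⁻² · (kg⁻²·m⁻⁴·s⁴·A⁴) · s⁻¹ = kg⁻²·m⁻⁴·s³·A².
The exponent of A is 2.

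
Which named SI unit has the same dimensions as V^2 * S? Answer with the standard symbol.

V = W/A (potential = power per current),
    = kg·m²·s⁻³·A⁻¹.
So V² = kg²·m⁴·s⁻⁶·A⁻².
S = 1/Ω (conductance is reciprocal resistance),
    = kg⁻¹·m⁻²·s³·A².
Combining: V²·S = (kg²·m⁴·s⁻⁶·A⁻²) · (kg⁻¹·m⁻²·s³·A²) = kg·m²·s⁻³.
kg·m²·s⁻³ is the base-SI form of the watt.

W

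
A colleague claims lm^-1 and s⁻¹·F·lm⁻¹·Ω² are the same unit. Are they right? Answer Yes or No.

Left side:
  lm = cd.
  So lm⁻¹ = cd⁻¹.
Right side:
  F = kg⁻¹·m⁻²·s⁴·A².
  lm = cd.
  So lm⁻¹ = cd⁻¹.
  Ω = kg·m²·s⁻³·A⁻².
  So Ω² = kg²·m⁴·s⁻⁶·A⁻⁴.
  Combining: s⁻¹·F·lm⁻¹·Ω² = s⁻¹ · (kg⁻¹·m⁻²·s⁴·A²) · cd⁻¹ · (kg²·m⁴·s⁻⁶·A⁻⁴) = kg·m²·s⁻³·A⁻²·cd⁻¹.
Left is cd⁻¹; right is kg·m²·s⁻³·A⁻²·cd⁻¹ — different.

No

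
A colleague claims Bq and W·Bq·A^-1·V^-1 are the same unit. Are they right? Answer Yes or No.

Left side:
  Bq = s⁻¹.
Right side:
  W = J/s (power = energy per time),
      = kg·m²·s⁻³.
  Bq = 1/s = s⁻¹ (activity is decays per second).
  V = W/A (potential = power per current),
      = kg·m²·s⁻³·A⁻¹.
  So V⁻¹ = kg⁻¹·m⁻²·s³·A.
  Combining: W·Bq·A⁻¹·V⁻¹ = (kg·m²·s⁻³) · s⁻¹ · A⁻¹ · (kg⁻¹·m⁻²·s³·A) = s⁻¹.
Both reduce to s⁻¹.

Yes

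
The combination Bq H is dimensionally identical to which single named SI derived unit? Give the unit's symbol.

Ω

Bq = 1/s = s⁻¹ (activity is decays per second).
H = Wb/A (inductance = flux per current),
    = kg·m²·s⁻²·A⁻².
Combining: Bq·H = s⁻¹ · (kg·m²·s⁻²·A⁻²) = kg·m²·s⁻³·A⁻².
kg·m²·s⁻³·A⁻² is the base-SI form of the ohm.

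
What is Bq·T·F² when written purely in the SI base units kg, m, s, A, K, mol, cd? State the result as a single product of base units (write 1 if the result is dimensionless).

kg⁻¹·m⁻⁴·s⁵·A³

Bq = 1/s = s⁻¹ (activity is decays per second).
T = Wb/m² (flux density = flux per area),
    = kg·s⁻²·A⁻¹.
F = C/V (capacitance = charge per voltage),
    = A·s/(kg·m²·s⁻³·A⁻¹) (substituting C and V),
    = kg⁻¹·m⁻²·s⁴·A².
So F² = kg⁻²·m⁻⁴·s⁸·A⁴.
Combining: Bq·T·F² = s⁻¹ · (kg·s⁻²·A⁻¹) · (kg⁻²·m⁻⁴·s⁸·A⁴) = kg⁻¹·m⁻⁴·s⁵·A³.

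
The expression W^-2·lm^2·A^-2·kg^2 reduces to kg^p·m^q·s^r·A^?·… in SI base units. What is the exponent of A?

W = kg·m²·s⁻³.
So W⁻² = kg⁻²·m⁻⁴·s⁶.
lm = cd.
So lm² = cd².
Combining: W⁻²·lm²·A⁻²·kg² = (kg⁻²·m⁻⁴·s⁶) · cd² · A⁻² · kg² = m⁻⁴·s⁶·A⁻²·cd².
The exponent of A is -2.

-2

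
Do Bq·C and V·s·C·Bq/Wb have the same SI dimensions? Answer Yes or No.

Yes

Left side:
  Bq = s⁻¹.
  C = s·A.
  Combining: Bq·C = s⁻¹ · (s·A) = A.
Right side:
  Wb = V·s (flux: a volt is a weber per second),
      = kg·m²·s⁻²·A⁻¹.
  So Wb⁻¹ = kg⁻¹·m⁻²·s²·A.
  V = W/A (potential = power per current),
      = kg·m²·s⁻³·A⁻¹.
  C = A·s = s·A (charge = current × time).
  Bq = 1/s = s⁻¹ (activity is decays per second).
  Combining: Wb⁻¹·V·s·C·Bq = (kg⁻¹·m⁻²·s²·A) · (kg·m²·s⁻³·A⁻¹) · s · (s·A) · s⁻¹ = A.
Both reduce to A.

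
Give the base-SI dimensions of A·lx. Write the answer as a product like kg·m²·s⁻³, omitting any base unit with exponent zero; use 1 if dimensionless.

m⁻²·A·cd

lx = lm/m² (illuminance = luminous flux per area),
    = m⁻²·cd.
Combining: A·lx = A · (m⁻²·cd) = m⁻²·A·cd.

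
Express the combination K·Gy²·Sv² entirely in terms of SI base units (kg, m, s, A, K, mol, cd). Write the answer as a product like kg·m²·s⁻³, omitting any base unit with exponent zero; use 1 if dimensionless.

m⁸·s⁻⁸·K

Gy = J/kg (absorbed dose = energy per mass),
    = m²·s⁻².
So Gy² = m⁴·s⁻⁴.
Sv = J/kg (equivalent dose = energy per mass),
    = m²·s⁻².
So Sv² = m⁴·s⁻⁴.
Combining: K·Gy²·Sv² = K · (m⁴·s⁻⁴) · (m⁴·s⁻⁴) = m⁸·s⁻⁸·K.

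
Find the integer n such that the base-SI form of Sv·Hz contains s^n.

-3

Sv = J/kg (equivalent dose = energy per mass),
    = m²·s⁻².
Hz = 1/s = s⁻¹ (frequency is cycles per second).
Combining: Sv·Hz = (m²·s⁻²) · s⁻¹ = m²·s⁻³.
The exponent of s is -3.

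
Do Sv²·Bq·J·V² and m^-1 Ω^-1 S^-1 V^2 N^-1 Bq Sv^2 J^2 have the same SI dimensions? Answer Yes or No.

Left side:
  Sv = J/kg (equivalent dose = energy per mass),
      = m²·s⁻².
  So Sv² = m⁴·s⁻⁴.
  Bq = 1/s = s⁻¹ (activity is decays per second).
  J = N·m (work = force × distance),
      = kg·m²·s⁻².
  V = W/A (potential = power per current),
      = kg·m²·s⁻³·A⁻¹.
  So V² = kg²·m⁴·s⁻⁶·A⁻².
  Combining: Sv²·Bq·J·V² = (m⁴·s⁻⁴) · s⁻¹ · (kg·m²·s⁻²) · (kg²·m⁴·s⁻⁶·A⁻²) = kg³·m¹⁰·s⁻¹³·A⁻².
Right side:
  Ω = kg·m²·s⁻³·A⁻².
  So Ω⁻¹ = kg⁻¹·m⁻²·s³·A².
  S = kg⁻¹·m⁻²·s³·A².
  So S⁻¹ = kg·m²·s⁻³·A⁻².
  V = kg·m²·s⁻³·A⁻¹.
  So V² = kg²·m⁴·s⁻⁶·A⁻².
  N = kg·m·s⁻².
  So N⁻¹ = kg⁻¹·m⁻¹·s².
  Bq = s⁻¹.
  Sv = m²·s⁻².
  So Sv² = m⁴·s⁻⁴.
  J = kg·m²·s⁻².
  So J² = kg²·m⁴·s⁻⁴.
  Combining: m⁻¹·Ω⁻¹·S⁻¹·V²·N⁻¹·Bq·Sv²·J² = m⁻¹ · (kg⁻¹·m⁻²·s³·A²) · (kg·m²·s⁻³·A⁻²) · (kg²·m⁴·s⁻⁶·A⁻²) · (kg⁻¹·m⁻¹·s²) · s⁻¹ · (m⁴·s⁻⁴) · (kg²·m⁴·s⁻⁴) = kg³·m¹⁰·s⁻¹³·A⁻².
Both reduce to kg³·m¹⁰·s⁻¹³·A⁻².

Yes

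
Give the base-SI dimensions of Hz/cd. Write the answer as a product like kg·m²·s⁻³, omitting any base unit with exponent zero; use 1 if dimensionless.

Hz = 1/s = s⁻¹ (frequency is cycles per second).
Combining: cd⁻¹·Hz = cd⁻¹ · s⁻¹ = s⁻¹·cd⁻¹.

s⁻¹·cd⁻¹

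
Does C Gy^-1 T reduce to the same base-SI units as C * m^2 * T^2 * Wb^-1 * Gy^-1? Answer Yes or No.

Yes

Left side:
  C = A·s = s·A (charge = current × time).
  Gy = J/kg (absorbed dose = energy per mass),
      = m²·s⁻².
  So Gy⁻¹ = m⁻²·s².
  T = Wb/m² (flux density = flux per area),
      = kg·s⁻²·A⁻¹.
  Combining: C·Gy⁻¹·T = (s·A) · (m⁻²·s²) · (kg·s⁻²·A⁻¹) = kg·m⁻²·s.
Right side:
  C = A·s = s·A (charge = current × time).
  T = Wb/m² (flux density = flux per area),
      = kg·s⁻²·A⁻¹.
  So T² = kg²·s⁻⁴·A⁻².
  Wb = V·s (flux: a volt is a weber per second),
      = kg·m²·s⁻²·A⁻¹.
  So Wb⁻¹ = kg⁻¹·m⁻²·s²·A.
  Gy = J/kg (absorbed dose = energy per mass),
      = m²·s⁻².
  So Gy⁻¹ = m⁻²·s².
  Combining: C·m²·T²·Wb⁻¹·Gy⁻¹ = (s·A) · m² · (kg²·s⁻⁴·A⁻²) · (kg⁻¹·m⁻²·s²·A) · (m⁻²·s²) = kg·m⁻²·s.
Both reduce to kg·m⁻²·s.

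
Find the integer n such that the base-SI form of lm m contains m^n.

lm = cd.
Combining: lm·m = cd · m = m·cd.
The exponent of m is 1.

1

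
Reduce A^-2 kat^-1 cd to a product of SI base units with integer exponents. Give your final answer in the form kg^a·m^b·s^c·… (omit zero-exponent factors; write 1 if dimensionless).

kat = mol/s = s⁻¹·mol (catalytic activity).
So kat⁻¹ = s·mol⁻¹.
Combining: A⁻²·kat⁻¹·cd = A⁻² · (s·mol⁻¹) · cd = s·A⁻²·mol⁻¹·cd.

s·A⁻²·mol⁻¹·cd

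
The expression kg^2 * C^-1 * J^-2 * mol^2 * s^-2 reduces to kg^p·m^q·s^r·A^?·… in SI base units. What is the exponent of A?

-1

C = A·s = s·A (charge = current × time).
So C⁻¹ = s⁻¹·A⁻¹.
J = N·m (work = force × distance),
    = kg·m²·s⁻².
So J⁻² = kg⁻²·m⁻⁴·s⁴.
Combining: kg²·C⁻¹·J⁻²·mol²·s⁻² = kg² · (s⁻¹·A⁻¹) · (kg⁻²·m⁻⁴·s⁴) · mol² · s⁻² = m⁻⁴·s·A⁻¹·mol².
The exponent of A is -1.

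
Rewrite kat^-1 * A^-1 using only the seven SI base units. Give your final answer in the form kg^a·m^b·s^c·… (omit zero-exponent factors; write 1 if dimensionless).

s·A⁻¹·mol⁻¹

kat = mol/s = s⁻¹·mol (catalytic activity).
So kat⁻¹ = s·mol⁻¹.
Combining: kat⁻¹·A⁻¹ = (s·mol⁻¹) · A⁻¹ = s·A⁻¹·mol⁻¹.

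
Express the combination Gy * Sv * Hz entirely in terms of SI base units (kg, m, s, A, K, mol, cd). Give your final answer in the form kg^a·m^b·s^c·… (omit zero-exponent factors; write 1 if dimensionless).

m⁴·s⁻⁵

Gy = m²·s⁻².
Sv = m²·s⁻².
Hz = s⁻¹.
Combining: Gy·Sv·Hz = (m²·s⁻²) · (m²·s⁻²) · s⁻¹ = m⁴·s⁻⁵.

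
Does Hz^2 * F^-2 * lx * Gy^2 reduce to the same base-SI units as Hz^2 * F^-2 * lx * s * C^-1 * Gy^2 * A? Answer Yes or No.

Yes

Left side:
  Hz = 1/s = s⁻¹ (frequency is cycles per second).
  So Hz² = s⁻².
  F = C/V (capacitance = charge per voltage),
      = A·s/(kg·m²·s⁻³·A⁻¹) (substituting C and V),
      = kg⁻¹·m⁻²·s⁴·A².
  So F⁻² = kg²·m⁴·s⁻⁸·A⁻⁴.
  lx = lm/m² (illuminance = luminous flux per area),
      = m⁻²·cd.
  Gy = J/kg (absorbed dose = energy per mass),
      = m²·s⁻².
  So Gy² = m⁴·s⁻⁴.
  Combining: Hz²·F⁻²·lx·Gy² = s⁻² · (kg²·m⁴·s⁻⁸·A⁻⁴) · (m⁻²·cd) · (m⁴·s⁻⁴) = kg²·m⁶·s⁻¹⁴·A⁻⁴·cd.
Right side:
  Hz = s⁻¹.
  So Hz² = s⁻².
  F = kg⁻¹·m⁻²·s⁴·A².
  So F⁻² = kg²·m⁴·s⁻⁸·A⁻⁴.
  lx = m⁻²·cd.
  C = s·A.
  So C⁻¹ = s⁻¹·A⁻¹.
  Gy = m²·s⁻².
  So Gy² = m⁴·s⁻⁴.
  Combining: Hz²·F⁻²·lx·s·C⁻¹·Gy²·A = s⁻² · (kg²·m⁴·s⁻⁸·A⁻⁴) · (m⁻²·cd) · s · (s⁻¹·A⁻¹) · (m⁴·s⁻⁴) · A = kg²·m⁶·s⁻¹⁴·A⁻⁴·cd.
Both reduce to kg²·m⁶·s⁻¹⁴·A⁻⁴·cd.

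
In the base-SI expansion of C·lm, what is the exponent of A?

C = A·s = s·A (charge = current × time).
lm = cd·sr = cd (luminous flux; sr is dimensionless).
Combining: C·lm = (s·A) · cd = s·A·cd.
The exponent of A is 1.

1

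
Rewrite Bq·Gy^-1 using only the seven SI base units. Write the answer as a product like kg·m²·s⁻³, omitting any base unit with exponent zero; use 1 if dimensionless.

Bq = 1/s = s⁻¹ (activity is decays per second).
Gy = J/kg (absorbed dose = energy per mass),
    = m²·s⁻².
So Gy⁻¹ = m⁻²·s².
Combining: Bq·Gy⁻¹ = s⁻¹ · (m⁻²·s²) = m⁻²·s.

m⁻²·s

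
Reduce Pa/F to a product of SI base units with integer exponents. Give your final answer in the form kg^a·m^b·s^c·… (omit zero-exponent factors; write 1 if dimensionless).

kg²·m·s⁻⁶·A⁻²

Pa = N/m² (pressure = force per area),
    = kg·m⁻¹·s⁻².
F = C/V (capacitance = charge per voltage),
    = A·s/(kg·m²·s⁻³·A⁻¹) (substituting C and V),
    = kg⁻¹·m⁻²·s⁴·A².
So F⁻¹ = kg·m²·s⁻⁴·A⁻².
Combining: Pa·F⁻¹ = (kg·m⁻¹·s⁻²) · (kg·m²·s⁻⁴·A⁻²) = kg²·m·s⁻⁶·A⁻².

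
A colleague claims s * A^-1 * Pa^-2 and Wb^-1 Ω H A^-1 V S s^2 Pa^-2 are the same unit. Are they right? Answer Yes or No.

Left side:
  Pa = N/m² (pressure = force per area),
      = kg·m⁻¹·s⁻².
  So Pa⁻² = kg⁻²·m²·s⁴.
  Combining: s·A⁻¹·Pa⁻² = s · A⁻¹ · (kg⁻²·m²·s⁴) = kg⁻²·m²·s⁵·A⁻¹.
Right side:
  Wb = V·s (flux: a volt is a weber per second),
      = kg·m²·s⁻²·A⁻¹.
  So Wb⁻¹ = kg⁻¹·m⁻²·s²·A.
  Ω = V/A (resistance = voltage per current),
      = kg·m²·s⁻³·A⁻².
  H = Wb/A (inductance = flux per current),
      = kg·m²·s⁻²·A⁻².
  V = W/A (potential = power per current),
      = kg·m²·s⁻³·A⁻¹.
  S = 1/Ω (conductance is reciprocal resistance),
      = kg⁻¹·m⁻²·s³·A².
  Pa = N/m² (pressure = force per area),
      = kg·m⁻¹·s⁻².
  So Pa⁻² = kg⁻²·m²·s⁴.
  Combining: Wb⁻¹·Ω·H·A⁻¹·V·S·s²·Pa⁻² = (kg⁻¹·m⁻²·s²·A) · (kg·m²·s⁻³·A⁻²) · (kg·m²·s⁻²·A⁻²) · A⁻¹ · (kg·m²·s⁻³·A⁻¹) · (kg⁻¹·m⁻²·s³·A²) · s² · (kg⁻²·m²·s⁴) = kg⁻¹·m⁴·s³·A⁻³.
Left is kg⁻²·m²·s⁵·A⁻¹; right is kg⁻¹·m⁴·s³·A⁻³ — different.

No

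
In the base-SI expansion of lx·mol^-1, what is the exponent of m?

lx = m⁻²·cd.
Combining: lx·mol⁻¹ = (m⁻²·cd) · mol⁻¹ = m⁻²·mol⁻¹·cd.
The exponent of m is -2.

-2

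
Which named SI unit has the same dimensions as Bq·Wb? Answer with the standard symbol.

Bq = s⁻¹.
Wb = kg·m²·s⁻²·A⁻¹.
Combining: Bq·Wb = s⁻¹ · (kg·m²·s⁻²·A⁻¹) = kg·m²·s⁻³·A⁻¹.
kg·m²·s⁻³·A⁻¹ is the base-SI form of the volt.

V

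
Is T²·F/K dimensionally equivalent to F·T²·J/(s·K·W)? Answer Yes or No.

Yes

Left side:
  T = Wb/m² (flux density = flux per area),
      = kg·s⁻²·A⁻¹.
  So T² = kg²·s⁻⁴·A⁻².
  F = C/V (capacitance = charge per voltage),
      = A·s/(kg·m²·s⁻³·A⁻¹) (substituting C and V),
      = kg⁻¹·m⁻²·s⁴·A².
  Combining: K⁻¹·T²·F = K⁻¹ · (kg²·s⁻⁴·A⁻²) · (kg⁻¹·m⁻²·s⁴·A²) = kg·m⁻²·K⁻¹.
Right side:
  F = C/V (capacitance = charge per voltage),
      = A·s/(kg·m²·s⁻³·A⁻¹) (substituting C and V),
      = kg⁻¹·m⁻²·s⁴·A².
  T = Wb/m² (flux density = flux per area),
      = kg·s⁻²·A⁻¹.
  So T² = kg²·s⁻⁴·A⁻².
  J = N·m (work = force × distance),
      = kg·m²·s⁻².
  W = J/s (power = energy per time),
      = kg·m²·s⁻³.
  So W⁻¹ = kg⁻¹·m⁻²·s³.
  Combining: F·T²·s⁻¹·K⁻¹·J·W⁻¹ = (kg⁻¹·m⁻²·s⁴·A²) · (kg²·s⁻⁴·A⁻²) · s⁻¹ · K⁻¹ · (kg·m²·s⁻²) · (kg⁻¹·m⁻²·s³) = kg·m⁻²·K⁻¹.
Both reduce to kg·m⁻²·K⁻¹.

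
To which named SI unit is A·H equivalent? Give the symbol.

H = Wb/A (inductance = flux per current),
    = kg·m²·s⁻²·A⁻².
Combining: A·H = A · (kg·m²·s⁻²·A⁻²) = kg·m²·s⁻²·A⁻¹.
kg·m²·s⁻²·A⁻¹ is the base-SI form of the weber.

Wb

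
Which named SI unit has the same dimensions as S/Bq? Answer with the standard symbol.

F

S = kg⁻¹·m⁻²·s³·A².
Bq = s⁻¹.
So Bq⁻¹ = s.
Combining: S·Bq⁻¹ = (kg⁻¹·m⁻²·s³·A²) · s = kg⁻¹·m⁻²·s⁴·A².
kg⁻¹·m⁻²·s⁴·A² is the base-SI form of the farad.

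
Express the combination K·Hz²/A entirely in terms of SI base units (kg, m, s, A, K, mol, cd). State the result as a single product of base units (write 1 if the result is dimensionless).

s⁻²·A⁻¹·K

Hz = s⁻¹.
So Hz² = s⁻².
Combining: K·Hz²·A⁻¹ = K · s⁻² · A⁻¹ = s⁻²·A⁻¹·K.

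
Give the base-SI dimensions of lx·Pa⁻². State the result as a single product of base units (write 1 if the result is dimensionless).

kg⁻²·s⁴·cd

lx = lm/m² (illuminance = luminous flux per area),
    = m⁻²·cd.
Pa = N/m² (pressure = force per area),
    = kg·m⁻¹·s⁻².
So Pa⁻² = kg⁻²·m²·s⁴.
Combining: lx·Pa⁻² = (m⁻²·cd) · (kg⁻²·m²·s⁴) = kg⁻²·s⁴·cd.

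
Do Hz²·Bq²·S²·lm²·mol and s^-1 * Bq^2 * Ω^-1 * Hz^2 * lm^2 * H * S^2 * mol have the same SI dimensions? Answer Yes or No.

Left side:
  Hz = s⁻¹.
  So Hz² = s⁻².
  Bq = s⁻¹.
  So Bq² = s⁻².
  S = kg⁻¹·m⁻²·s³·A².
  So S² = kg⁻²·m⁻⁴·s⁶·A⁴.
  lm = cd.
  So lm² = cd².
  Combining: Hz²·Bq²·S²·lm²·mol = s⁻² · s⁻² · (kg⁻²·m⁻⁴·s⁶·A⁴) · cd² · mol = kg⁻²·m⁻⁴·s²·A⁴·mol·cd².
Right side:
  Bq = 1/s = s⁻¹ (activity is decays per second).
  So Bq² = s⁻².
  Ω = V/A (resistance = voltage per current),
      = kg·m²·s⁻³·A⁻².
  So Ω⁻¹ = kg⁻¹·m⁻²·s³·A².
  Hz = 1/s = s⁻¹ (frequency is cycles per second).
  So Hz² = s⁻².
  lm = cd·sr = cd (luminous flux; sr is dimensionless).
  So lm² = cd².
  H = Wb/A (inductance = flux per current),
      = kg·m²·s⁻²·A⁻².
  S = 1/Ω (conductance is reciprocal resistance),
      = kg⁻¹·m⁻²·s³·A².
  So S² = kg⁻²·m⁻⁴·s⁶·A⁴.
  Combining: s⁻¹·Bq²·Ω⁻¹·Hz²·lm²·H·S²·mol = s⁻¹ · s⁻² · (kg⁻¹·m⁻²·s³·A²) · s⁻² · cd² · (kg·m²·s⁻²·A⁻²) · (kg⁻²·m⁻⁴·s⁶·A⁴) · mol = kg⁻²·m⁻⁴·s²·A⁴·mol·cd².
Both reduce to kg⁻²·m⁻⁴·s²·A⁴·mol·cd².

Yes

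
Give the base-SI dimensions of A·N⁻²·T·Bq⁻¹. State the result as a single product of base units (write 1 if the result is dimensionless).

kg⁻¹·m⁻²·s³

N = kg·m·s⁻².
So N⁻² = kg⁻²·m⁻²·s⁴.
T = kg·s⁻²·A⁻¹.
Bq = s⁻¹.
So Bq⁻¹ = s.
Combining: A·N⁻²·T·Bq⁻¹ = A · (kg⁻²·m⁻²·s⁴) · (kg·s⁻²·A⁻¹) · s = kg⁻¹·m⁻²·s³.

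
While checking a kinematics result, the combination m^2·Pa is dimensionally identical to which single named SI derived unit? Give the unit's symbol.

N

Pa = kg·m⁻¹·s⁻².
Combining: m²·Pa = m² · (kg·m⁻¹·s⁻²) = kg·m·s⁻².
kg·m·s⁻² is the base-SI form of the newton.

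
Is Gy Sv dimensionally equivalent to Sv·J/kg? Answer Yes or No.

Left side:
  Gy = m²·s⁻².
  Sv = m²·s⁻².
  Combining: Gy·Sv = (m²·s⁻²) · (m²·s⁻²) = m⁴·s⁻⁴.
Right side:
  Sv = m²·s⁻².
  J = kg·m²·s⁻².
  Combining: Sv·kg⁻¹·J = (m²·s⁻²) · kg⁻¹ · (kg·m²·s⁻²) = m⁴·s⁻⁴.
Both reduce to m⁴·s⁻⁴.

Yes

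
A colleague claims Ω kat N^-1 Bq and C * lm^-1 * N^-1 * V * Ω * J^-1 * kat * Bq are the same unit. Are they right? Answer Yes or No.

Left side:
  Ω = V/A (resistance = voltage per current),
      = kg·m²·s⁻³·A⁻².
  kat = mol/s = s⁻¹·mol (catalytic activity).
  N = kg·m/s² = kg·m·s⁻² (force = mass × acceleration).
  So N⁻¹ = kg⁻¹·m⁻¹·s².
  Bq = 1/s = s⁻¹ (activity is decays per second).
  Combining: Ω·kat·N⁻¹·Bq = (kg·m²·s⁻³·A⁻²) · (s⁻¹·mol) · (kg⁻¹·m⁻¹·s²) · s⁻¹ = m·s⁻³·A⁻²·mol.
Right side:
  C = s·A.
  lm = cd.
  So lm⁻¹ = cd⁻¹.
  N = kg·m·s⁻².
  So N⁻¹ = kg⁻¹·m⁻¹·s².
  V = kg·m²·s⁻³·A⁻¹.
  Ω = kg·m²·s⁻³·A⁻².
  J = kg·m²·s⁻².
  So J⁻¹ = kg⁻¹·m⁻²·s².
  kat = s⁻¹·mol.
  Bq = s⁻¹.
  Combining: C·lm⁻¹·N⁻¹·V·Ω·J⁻¹·kat·Bq = (s·A) · cd⁻¹ · (kg⁻¹·m⁻¹·s²) · (kg·m²·s⁻³·A⁻¹) · (kg·m²·s⁻³·A⁻²) · (kg⁻¹·m⁻²·s²) · (s⁻¹·mol) · s⁻¹ = m·s⁻³·A⁻²·mol·cd⁻¹.
Left is m·s⁻³·A⁻²·mol; right is m·s⁻³·A⁻²·mol·cd⁻¹ — different.

No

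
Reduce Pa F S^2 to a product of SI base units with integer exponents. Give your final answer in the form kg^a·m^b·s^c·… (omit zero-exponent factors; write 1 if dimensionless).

kg⁻²·m⁻⁷·s⁸·A⁶

Pa = N/m² (pressure = force per area),
    = kg·m⁻¹·s⁻².
F = C/V (capacitance = charge per voltage),
    = A·s/(kg·m²·s⁻³·A⁻¹) (substituting C and V),
    = kg⁻¹·m⁻²·s⁴·A².
S = 1/Ω (conductance is reciprocal resistance),
    = kg⁻¹·m⁻²·s³·A².
So S² = kg⁻²·m⁻⁴·s⁶·A⁴.
Combining: Pa·F·S² = (kg·m⁻¹·s⁻²) · (kg⁻¹·m⁻²·s⁴·A²) · (kg⁻²·m⁻⁴·s⁶·A⁴) = kg⁻²·m⁻⁷·s⁸·A⁶.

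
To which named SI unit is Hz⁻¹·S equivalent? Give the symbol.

Hz = s⁻¹.
So Hz⁻¹ = s.
S = kg⁻¹·m⁻²·s³·A².
Combining: Hz⁻¹·S = s · (kg⁻¹·m⁻²·s³·A²) = kg⁻¹·m⁻²·s⁴·A².
kg⁻¹·m⁻²·s⁴·A² is the base-SI form of the farad.

F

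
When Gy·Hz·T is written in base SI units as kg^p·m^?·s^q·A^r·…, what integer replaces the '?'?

2

Gy = J/kg (absorbed dose = energy per mass),
    = m²·s⁻².
Hz = 1/s = s⁻¹ (frequency is cycles per second).
T = Wb/m² (flux density = flux per area),
    = kg·s⁻²·A⁻¹.
Combining: Gy·Hz·T = (m²·s⁻²) · s⁻¹ · (kg·s⁻²·A⁻¹) = kg·m²·s⁻⁵·A⁻¹.
The exponent of m is 2.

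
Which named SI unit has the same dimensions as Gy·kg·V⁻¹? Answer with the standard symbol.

C

Gy = J/kg (absorbed dose = energy per mass),
    = m²·s⁻².
V = W/A (potential = power per current),
    = kg·m²·s⁻³·A⁻¹.
So V⁻¹ = kg⁻¹·m⁻²·s³·A.
Combining: Gy·kg·V⁻¹ = (m²·s⁻²) · kg · (kg⁻¹·m⁻²·s³·A) = s·A.
s·A is the base-SI form of the coulomb.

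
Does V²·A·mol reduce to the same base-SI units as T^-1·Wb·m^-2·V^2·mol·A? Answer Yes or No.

Yes

Left side:
  V = kg·m²·s⁻³·A⁻¹.
  So V² = kg²·m⁴·s⁻⁶·A⁻².
  Combining: V²·A·mol = (kg²·m⁴·s⁻⁶·A⁻²) · A · mol = kg²·m⁴·s⁻⁶·A⁻¹·mol.
Right side:
  T = Wb/m² (flux density = flux per area),
      = kg·s⁻²·A⁻¹.
  So T⁻¹ = kg⁻¹·s²·A.
  Wb = V·s (flux: a volt is a weber per second),
      = kg·m²·s⁻²·A⁻¹.
  V = W/A (potential = power per current),
      = kg·m²·s⁻³·A⁻¹.
  So V² = kg²·m⁴·s⁻⁶·A⁻².
  Combining: T⁻¹·Wb·m⁻²·V²·mol·A = (kg⁻¹·s²·A) · (kg·m²·s⁻²·A⁻¹) · m⁻² · (kg²·m⁴·s⁻⁶·A⁻²) · mol · A = kg²·m⁴·s⁻⁶·A⁻¹·mol.
Both reduce to kg²·m⁴·s⁻⁶·A⁻¹·mol.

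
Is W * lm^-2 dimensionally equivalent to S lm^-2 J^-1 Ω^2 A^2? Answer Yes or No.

Left side:
  W = kg·m²·s⁻³.
  lm = cd.
  So lm⁻² = cd⁻².
  Combining: W·lm⁻² = (kg·m²·s⁻³) · cd⁻² = kg·m²·s⁻³·cd⁻².
Right side:
  S = kg⁻¹·m⁻²·s³·A².
  lm = cd.
  So lm⁻² = cd⁻².
  J = kg·m²·s⁻².
  So J⁻¹ = kg⁻¹·m⁻²·s².
  Ω = kg·m²·s⁻³·A⁻².
  So Ω² = kg²·m⁴·s⁻⁶·A⁻⁴.
  Combining: S·lm⁻²·J⁻¹·Ω²·A² = (kg⁻¹·m⁻²·s³·A²) · cd⁻² · (kg⁻¹·m⁻²·s²) · (kg²·m⁴·s⁻⁶·A⁻⁴) · A² = s⁻¹·cd⁻².
Left is kg·m²·s⁻³·cd⁻²; right is s⁻¹·cd⁻² — different.

No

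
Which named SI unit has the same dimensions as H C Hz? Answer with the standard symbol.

Wb

H = Wb/A (inductance = flux per current),
    = kg·m²·s⁻²·A⁻².
C = A·s = s·A (charge = current × time).
Hz = 1/s = s⁻¹ (frequency is cycles per second).
Combining: H·C·Hz = (kg·m²·s⁻²·A⁻²) · (s·A) · s⁻¹ = kg·m²·s⁻²·A⁻¹.
kg·m²·s⁻²·A⁻¹ is the base-SI form of the weber.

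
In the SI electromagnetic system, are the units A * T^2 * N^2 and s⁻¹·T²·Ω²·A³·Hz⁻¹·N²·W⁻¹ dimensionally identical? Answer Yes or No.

No

Left side:
  T = Wb/m² (flux density = flux per area),
      = kg·s⁻²·A⁻¹.
  So T² = kg²·s⁻⁴·A⁻².
  N = kg·m/s² = kg·m·s⁻² (force = mass × acceleration).
  So N² = kg²·m²·s⁻⁴.
  Combining: A·T²·N² = A · (kg²·s⁻⁴·A⁻²) · (kg²·m²·s⁻⁴) = kg⁴·m²·s⁻⁸·A⁻¹.
Right side:
  T = kg·s⁻²·A⁻¹.
  So T² = kg²·s⁻⁴·A⁻².
  Ω = kg·m²·s⁻³·A⁻².
  So Ω² = kg²·m⁴·s⁻⁶·A⁻⁴.
  Hz = s⁻¹.
  So Hz⁻¹ = s.
  N = kg·m·s⁻².
  So N² = kg²·m²·s⁻⁴.
  W = kg·m²·s⁻³.
  So W⁻¹ = kg⁻¹·m⁻²·s³.
  Combining: s⁻¹·T²·Ω²·A³·Hz⁻¹·N²·W⁻¹ = s⁻¹ · (kg²·s⁻⁴·A⁻²) · (kg²·m⁴·s⁻⁶·A⁻⁴) · A³ · s · (kg²·m²·s⁻⁴) · (kg⁻¹·m⁻²·s³) = kg⁵·m⁴·s⁻¹¹·A⁻³.
Left is kg⁴·m²·s⁻⁸·A⁻¹; right is kg⁵·m⁴·s⁻¹¹·A⁻³ — different.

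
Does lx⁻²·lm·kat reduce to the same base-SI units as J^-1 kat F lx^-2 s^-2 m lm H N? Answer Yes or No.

Yes

Left side:
  lx = m⁻²·cd.
  So lx⁻² = m⁴·cd⁻².
  lm = cd.
  kat = s⁻¹·mol.
  Combining: lx⁻²·lm·kat = (m⁴·cd⁻²) · cd · (s⁻¹·mol) = m⁴·s⁻¹·mol·cd⁻¹.
Right side:
  J = kg·m²·s⁻².
  So J⁻¹ = kg⁻¹·m⁻²·s².
  kat = s⁻¹·mol.
  F = kg⁻¹·m⁻²·s⁴·A².
  lx = m⁻²·cd.
  So lx⁻² = m⁴·cd⁻².
  lm = cd.
  H = kg·m²·s⁻²·A⁻².
  N = kg·m·s⁻².
  Combining: J⁻¹·kat·F·lx⁻²·s⁻²·m·lm·H·N = (kg⁻¹·m⁻²·s²) · (s⁻¹·mol) · (kg⁻¹·m⁻²·s⁴·A²) · (m⁴·cd⁻²) · s⁻² · m · cd · (kg·m²·s⁻²·A⁻²) · (kg·m·s⁻²) = m⁴·s⁻¹·mol·cd⁻¹.
Both reduce to m⁴·s⁻¹·mol·cd⁻¹.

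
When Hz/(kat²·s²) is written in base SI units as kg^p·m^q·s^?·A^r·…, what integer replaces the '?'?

kat = mol/s = s⁻¹·mol (catalytic activity).
So kat⁻² = s²·mol⁻².
Hz = 1/s = s⁻¹ (frequency is cycles per second).
Combining: kat⁻²·s⁻²·Hz = (s²·mol⁻²) · s⁻² · s⁻¹ = s⁻¹·mol⁻².
The exponent of s is -1.

-1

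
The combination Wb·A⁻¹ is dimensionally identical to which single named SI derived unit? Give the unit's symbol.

Wb = V·s (flux: a volt is a weber per second),
    = kg·m²·s⁻²·A⁻¹.
Combining: Wb·A⁻¹ = (kg·m²·s⁻²·A⁻¹) · A⁻¹ = kg·m²·s⁻²·A⁻².
kg·m²·s⁻²·A⁻² is the base-SI form of the henry.

H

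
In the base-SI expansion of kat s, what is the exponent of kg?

kat = s⁻¹·mol.
Combining: kat·s = (s⁻¹·mol) · s = mol.
The exponent of kg is 0.

0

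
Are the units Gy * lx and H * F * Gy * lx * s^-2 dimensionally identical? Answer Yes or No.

Left side:
  Gy = J/kg (absorbed dose = energy per mass),
      = m²·s⁻².
  lx = lm/m² (illuminance = luminous flux per area),
      = m⁻²·cd.
  Combining: Gy·lx = (m²·s⁻²) · (m⁻²·cd) = s⁻²·cd.
Right side:
  H = Wb/A (inductance = flux per current),
      = kg·m²·s⁻²·A⁻².
  F = C/V (capacitance = charge per voltage),
      = A·s/(kg·m²·s⁻³·A⁻¹) (substituting C and V),
      = kg⁻¹·m⁻²·s⁴·A².
  Gy = J/kg (absorbed dose = energy per mass),
      = m²·s⁻².
  lx = lm/m² (illuminance = luminous flux per area),
      = m⁻²·cd.
  Combining: H·F·Gy·lx·s⁻² = (kg·m²·s⁻²·A⁻²) · (kg⁻¹·m⁻²·s⁴·A²) · (m²·s⁻²) · (m⁻²·cd) · s⁻² = s⁻²·cd.
Both reduce to s⁻²·cd.

Yes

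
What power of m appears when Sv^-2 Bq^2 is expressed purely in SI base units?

Sv = m²·s⁻².
So Sv⁻² = m⁻⁴·s⁴.
Bq = s⁻¹.
So Bq² = s⁻².
Combining: Sv⁻²·Bq² = (m⁻⁴·s⁴) · s⁻² = m⁻⁴·s².
The exponent of m is -4.

-4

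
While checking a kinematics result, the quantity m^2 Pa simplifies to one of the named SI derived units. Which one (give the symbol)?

N

Pa = kg·m⁻¹·s⁻².
Combining: m²·Pa = m² · (kg·m⁻¹·s⁻²) = kg·m·s⁻².
kg·m·s⁻² is the base-SI form of the newton.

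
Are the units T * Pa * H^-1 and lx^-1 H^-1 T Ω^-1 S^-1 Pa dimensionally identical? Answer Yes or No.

Left side:
  T = Wb/m² (flux density = flux per area),
      = kg·s⁻²·A⁻¹.
  Pa = N/m² (pressure = force per area),
      = kg·m⁻¹·s⁻².
  H = Wb/A (inductance = flux per current),
      = kg·m²·s⁻²·A⁻².
  So H⁻¹ = kg⁻¹·m⁻²·s²·A².
  Combining: T·Pa·H⁻¹ = (kg·s⁻²·A⁻¹) · (kg·m⁻¹·s⁻²) · (kg⁻¹·m⁻²·s²·A²) = kg·m⁻³·s⁻²·A.
Right side:
  lx = m⁻²·cd.
  So lx⁻¹ = m²·cd⁻¹.
  H = kg·m²·s⁻²·A⁻².
  So H⁻¹ = kg⁻¹·m⁻²·s²·A².
  T = kg·s⁻²·A⁻¹.
  Ω = kg·m²·s⁻³·A⁻².
  So Ω⁻¹ = kg⁻¹·m⁻²·s³·A².
  S = kg⁻¹·m⁻²·s³·A².
  So S⁻¹ = kg·m²·s⁻³·A⁻².
  Pa = kg·m⁻¹·s⁻².
  Combining: lx⁻¹·H⁻¹·T·Ω⁻¹·S⁻¹·Pa = (m²·cd⁻¹) · (kg⁻¹·m⁻²·s²·A²) · (kg·s⁻²·A⁻¹) · (kg⁻¹·m⁻²·s³·A²) · (kg·m²·s⁻³·A⁻²) · (kg·m⁻¹·s⁻²) = kg·m⁻¹·s⁻²·A·cd⁻¹.
Left is kg·m⁻³·s⁻²·A; right is kg·m⁻¹·s⁻²·A·cd⁻¹ — different.

No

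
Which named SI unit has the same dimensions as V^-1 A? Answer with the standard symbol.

S

V = W/A (potential = power per current),
    = kg·m²·s⁻³·A⁻¹.
So V⁻¹ = kg⁻¹·m⁻²·s³·A.
Combining: V⁻¹·A = (kg⁻¹·m⁻²·s³·A) · A = kg⁻¹·m⁻²·s³·A².
kg⁻¹·m⁻²·s³·A² is the base-SI form of the siemens.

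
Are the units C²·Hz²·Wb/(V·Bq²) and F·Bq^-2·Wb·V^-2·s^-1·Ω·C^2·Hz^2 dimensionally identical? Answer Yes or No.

Left side:
  C = A·s = s·A (charge = current × time).
  So C² = s²·A².
  Hz = 1/s = s⁻¹ (frequency is cycles per second).
  So Hz² = s⁻².
  V = W/A (potential = power per current),
      = kg·m²·s⁻³·A⁻¹.
  So V⁻¹ = kg⁻¹·m⁻²·s³·A.
  Wb = V·s (flux: a volt is a weber per second),
      = kg·m²·s⁻²·A⁻¹.
  Bq = 1/s = s⁻¹ (activity is decays per second).
  So Bq⁻² = s².
  Combining: C²·Hz²·V⁻¹·Wb·Bq⁻² = (s²·A²) · s⁻² · (kg⁻¹·m⁻²·s³·A) · (kg·m²·s⁻²·A⁻¹) · s² = s³·A².
Right side:
  F = C/V (capacitance = charge per voltage),
      = A·s/(kg·m²·s⁻³·A⁻¹) (substituting C and V),
      = kg⁻¹·m⁻²·s⁴·A².
  Bq = 1/s = s⁻¹ (activity is decays per second).
  So Bq⁻² = s².
  Wb = V·s (flux: a volt is a weber per second),
      = kg·m²·s⁻²·A⁻¹.
  V = W/A (potential = power per current),
      = kg·m²·s⁻³·A⁻¹.
  So V⁻² = kg⁻²·m⁻⁴·s⁶·A².
  Ω = V/A (resistance = voltage per current),
      = kg·m²·s⁻³·A⁻².
  C = A·s = s·A (charge = current × time).
  So C² = s²·A².
  Hz = 1/s = s⁻¹ (frequency is cycles per second).
  So Hz² = s⁻².
  Combining: F·Bq⁻²·Wb·V⁻²·s⁻¹·Ω·C²·Hz² = (kg⁻¹·m⁻²·s⁴·A²) · s² · (kg·m²·s⁻²·A⁻¹) · (kg⁻²·m⁻⁴·s⁶·A²) · s⁻¹ · (kg·m²·s⁻³·A⁻²) · (s²·A²) · s⁻² = kg⁻¹·m⁻²·s⁶·A³.
Left is s³·A²; right is kg⁻¹·m⁻²·s⁶·A³ — different.

No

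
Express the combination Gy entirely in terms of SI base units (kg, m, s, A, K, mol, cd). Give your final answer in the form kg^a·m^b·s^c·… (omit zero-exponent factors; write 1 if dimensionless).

Gy = m²·s⁻².

m²·s⁻²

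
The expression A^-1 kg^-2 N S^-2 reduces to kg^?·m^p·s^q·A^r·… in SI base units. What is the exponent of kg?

1

N = kg·m·s⁻².
S = kg⁻¹·m⁻²·s³·A².
So S⁻² = kg²·m⁴·s⁻⁶·A⁻⁴.
Combining: A⁻¹·kg⁻²·N·S⁻² = A⁻¹ · kg⁻² · (kg·m·s⁻²) · (kg²·m⁴·s⁻⁶·A⁻⁴) = kg·m⁵·s⁻⁸·A⁻⁵.
The exponent of kg is 1.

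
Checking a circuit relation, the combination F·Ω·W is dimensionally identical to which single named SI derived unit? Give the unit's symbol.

J

F = C/V (capacitance = charge per voltage),
    = A·s/(kg·m²·s⁻³·A⁻¹) (substituting C and V),
    = kg⁻¹·m⁻²·s⁴·A².
Ω = V/A (resistance = voltage per current),
    = kg·m²·s⁻³·A⁻².
W = J/s (power = energy per time),
    = kg·m²·s⁻³.
Combining: F·Ω·W = (kg⁻¹·m⁻²·s⁴·A²) · (kg·m²·s⁻³·A⁻²) · (kg·m²·s⁻³) = kg·m²·s⁻².
kg·m²·s⁻² is the base-SI form of the joule.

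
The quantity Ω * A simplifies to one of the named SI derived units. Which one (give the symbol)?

V

Ω = V/A (resistance = voltage per current),
    = kg·m²·s⁻³·A⁻².
Combining: Ω·A = (kg·m²·s⁻³·A⁻²) · A = kg·m²·s⁻³·A⁻¹.
kg·m²·s⁻³·A⁻¹ is the base-SI form of the volt.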